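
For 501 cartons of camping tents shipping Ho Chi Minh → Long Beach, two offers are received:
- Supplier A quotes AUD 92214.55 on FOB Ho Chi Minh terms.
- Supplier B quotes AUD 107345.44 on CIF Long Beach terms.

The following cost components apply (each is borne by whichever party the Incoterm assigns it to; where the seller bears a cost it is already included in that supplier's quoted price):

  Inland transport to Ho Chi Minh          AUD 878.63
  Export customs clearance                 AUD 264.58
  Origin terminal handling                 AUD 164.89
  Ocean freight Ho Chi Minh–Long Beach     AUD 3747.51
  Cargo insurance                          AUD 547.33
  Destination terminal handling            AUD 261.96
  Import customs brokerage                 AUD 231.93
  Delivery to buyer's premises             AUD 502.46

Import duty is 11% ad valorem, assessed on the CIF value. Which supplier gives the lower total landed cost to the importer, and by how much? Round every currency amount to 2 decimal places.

Supplier A is cheaper by AUD 12028.02

Supplier A (FOB):
CIF value = FOB price + freight + insurance = 92214.55 + 3747.51 + 547.33 = 96509.39
Import duty = 96509.39 × 11% = 10616.03
Buyer bears (A): 3747.51 + 547.33 + 261.96 + 231.93 + 502.46 = 5291.19
Landed cost (A) = invoice 92214.55 + 5291.19 + duty 10616.03 = 108121.77
Supplier B (CIF):
The CIF price already equals the CIF value: 107345.44
Import duty = 107345.44 × 11% = 11808.00
Buyer bears (B): 261.96 + 231.93 + 502.46 = 996.35
Landed cost (B) = invoice 107345.44 + 996.35 + duty 11808.00 = 120149.79
Difference = |108121.77 − 120149.79| = 12028.02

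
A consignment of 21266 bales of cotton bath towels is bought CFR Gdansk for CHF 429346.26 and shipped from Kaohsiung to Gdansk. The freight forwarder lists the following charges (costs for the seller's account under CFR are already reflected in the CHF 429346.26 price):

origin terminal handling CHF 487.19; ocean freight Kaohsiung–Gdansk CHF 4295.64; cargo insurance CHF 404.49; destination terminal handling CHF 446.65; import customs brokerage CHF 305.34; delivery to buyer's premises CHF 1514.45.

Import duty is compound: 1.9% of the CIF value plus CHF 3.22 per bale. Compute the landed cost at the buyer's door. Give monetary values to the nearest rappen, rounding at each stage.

CFR: the seller pays costs through ocean freight to the destination port, but not insurance.
Already in the invoice (seller's account under CFR): origin terminal, freight — exclude.
CIF value = CFR price + insurance = 429346.26 + 404.49 = 429750.75
Ad valorem component: 429750.75 × 1.9% = 8165.26
Specific component: 21266 × 3.22 = 68476.52
Import duty = 8165.26 + 68476.52 = 76641.78
Buyer bears: insurance 404.49 + destination terminal 446.65 + brokerage 305.34 + delivery 1514.45 + duty 76641.78 = 79312.71
Landed cost = invoice 429346.26 + 79312.71 = 508658.97

Total landed cost: CHF 508658.97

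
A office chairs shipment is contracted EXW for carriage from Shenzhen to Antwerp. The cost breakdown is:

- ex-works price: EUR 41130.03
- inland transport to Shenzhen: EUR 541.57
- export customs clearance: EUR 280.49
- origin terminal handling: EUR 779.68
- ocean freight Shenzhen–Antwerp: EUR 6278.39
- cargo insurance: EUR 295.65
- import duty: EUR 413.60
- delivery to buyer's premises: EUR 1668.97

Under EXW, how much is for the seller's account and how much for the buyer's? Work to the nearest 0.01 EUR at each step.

EXW: the seller makes goods available at their premises; the buyer bears all onward costs.
Seller's account: goods 41130.03 = 41130.03
Buyer's account: inland to port 541.57 + export clearance 280.49 + origin terminal 779.68 + freight 6278.39 + insurance 295.65 + duty 413.60 + delivery 1668.97 = 10258.35

Seller: EUR 41130.03; buyer: EUR 10258.35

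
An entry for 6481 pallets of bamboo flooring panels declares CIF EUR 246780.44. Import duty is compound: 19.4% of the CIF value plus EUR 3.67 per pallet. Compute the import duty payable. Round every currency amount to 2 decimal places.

Ad valorem component: 246780.44 × 19.4% = 47875.41
Specific component: 6481 × 3.67 = 23785.27
Import duty = 47875.41 + 23785.27 = 71660.68

Import duty: EUR 71660.68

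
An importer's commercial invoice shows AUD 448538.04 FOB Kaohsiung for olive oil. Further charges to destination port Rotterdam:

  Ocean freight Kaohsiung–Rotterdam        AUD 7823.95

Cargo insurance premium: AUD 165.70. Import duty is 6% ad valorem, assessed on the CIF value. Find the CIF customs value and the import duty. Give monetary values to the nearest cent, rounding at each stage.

CIF = FOB price + freight + insurance
CIF = 448538.04 + 7823.95 + 165.70 = 456527.69
Import duty = 456527.69 × 6% = 27391.66

CIF value: AUD 456527.69; import duty: AUD 27391.66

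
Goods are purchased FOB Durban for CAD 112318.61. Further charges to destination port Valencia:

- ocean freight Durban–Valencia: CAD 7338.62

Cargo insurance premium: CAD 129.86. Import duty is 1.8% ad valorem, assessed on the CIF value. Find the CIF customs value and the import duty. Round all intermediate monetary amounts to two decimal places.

CIF value: CAD 119787.09; import duty: CAD 2156.17

CIF = FOB price + freight + insurance
CIF = 112318.61 + 7338.62 + 129.86 = 119787.09
Import duty = 119787.09 × 1.8% = 2156.17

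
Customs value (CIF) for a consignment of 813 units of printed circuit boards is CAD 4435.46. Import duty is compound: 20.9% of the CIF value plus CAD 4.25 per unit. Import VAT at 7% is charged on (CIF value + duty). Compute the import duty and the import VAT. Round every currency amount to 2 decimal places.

Import duty: CAD 4382.26; import VAT: CAD 617.24

Ad valorem component: 4435.46 × 20.9% = 927.01
Specific component: 813 × 4.25 = 3455.25
Import duty = 927.01 + 3455.25 = 4382.26
VAT base = CIF + duty = 4435.46 + 4382.26 = 8817.72
Import VAT = 8817.72 × 7% = 617.24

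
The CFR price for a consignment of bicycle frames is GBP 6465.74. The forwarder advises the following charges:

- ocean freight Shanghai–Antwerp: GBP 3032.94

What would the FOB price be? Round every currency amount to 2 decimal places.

From CFR to FOB, the seller no longer bears: freight.
FOB price = 6465.74 − 3032.94 = 3432.80

FOB price: GBP 3432.80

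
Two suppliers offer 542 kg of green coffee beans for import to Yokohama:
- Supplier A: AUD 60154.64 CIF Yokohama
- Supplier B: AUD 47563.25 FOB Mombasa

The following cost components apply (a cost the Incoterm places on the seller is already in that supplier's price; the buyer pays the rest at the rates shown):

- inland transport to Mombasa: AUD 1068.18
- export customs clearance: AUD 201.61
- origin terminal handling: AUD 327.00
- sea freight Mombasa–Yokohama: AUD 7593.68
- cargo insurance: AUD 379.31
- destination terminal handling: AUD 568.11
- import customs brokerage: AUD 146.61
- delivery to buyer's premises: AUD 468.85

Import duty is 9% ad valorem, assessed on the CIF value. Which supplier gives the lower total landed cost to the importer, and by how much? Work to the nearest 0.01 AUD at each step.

Supplier B is cheaper by AUD 5034.06

Supplier A (CIF):
The CIF price already equals the CIF value: 60154.64
Import duty = 60154.64 × 9% = 5413.92
Buyer bears (A): 568.11 + 146.61 + 468.85 = 1183.57
Landed cost (A) = invoice 60154.64 + 1183.57 + duty 5413.92 = 66752.13
Supplier B (FOB):
CIF value = FOB price + freight + insurance = 47563.25 + 7593.68 + 379.31 = 55536.24
Import duty = 55536.24 × 9% = 4998.26
Buyer bears (B): 7593.68 + 379.31 + 568.11 + 146.61 + 468.85 = 9156.56
Landed cost (B) = invoice 47563.25 + 9156.56 + duty 4998.26 = 61718.07
Difference = |66752.13 − 61718.07| = 5034.06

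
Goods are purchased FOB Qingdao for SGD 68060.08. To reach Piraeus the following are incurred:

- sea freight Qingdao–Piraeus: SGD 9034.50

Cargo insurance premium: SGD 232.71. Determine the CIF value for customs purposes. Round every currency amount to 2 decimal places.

CIF value: SGD 77327.29

CIF = FOB price + freight + insurance
CIF = 68060.08 + 9034.50 + 232.71 = 77327.29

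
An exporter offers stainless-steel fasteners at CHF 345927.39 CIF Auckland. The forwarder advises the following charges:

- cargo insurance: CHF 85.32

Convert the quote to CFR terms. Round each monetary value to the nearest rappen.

CFR price: CHF 345842.07

From CIF to CFR, the seller no longer bears: insurance.
CFR price = 345927.39 − 85.32 = 345842.07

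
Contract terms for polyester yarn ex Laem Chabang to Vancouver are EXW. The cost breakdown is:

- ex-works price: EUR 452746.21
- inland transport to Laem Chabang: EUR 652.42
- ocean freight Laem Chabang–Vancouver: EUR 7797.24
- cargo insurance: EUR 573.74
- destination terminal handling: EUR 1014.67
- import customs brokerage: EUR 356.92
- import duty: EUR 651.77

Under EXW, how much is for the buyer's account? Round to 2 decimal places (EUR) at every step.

EXW: the seller makes goods available at their premises; the buyer bears all onward costs.
Seller's account: goods 452746.21 = 452746.21
Buyer's account: inland to port 652.42 + freight 7797.24 + insurance 573.74 + destination terminal 1014.67 + brokerage 356.92 + duty 651.77 = 11046.76

Buyer's account: EUR 11046.76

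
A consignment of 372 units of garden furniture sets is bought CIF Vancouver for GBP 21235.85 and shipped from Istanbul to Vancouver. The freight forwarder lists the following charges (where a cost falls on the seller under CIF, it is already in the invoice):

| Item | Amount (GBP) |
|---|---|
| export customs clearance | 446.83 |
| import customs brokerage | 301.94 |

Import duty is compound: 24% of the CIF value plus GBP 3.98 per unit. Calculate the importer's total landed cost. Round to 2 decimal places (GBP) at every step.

CIF: the seller pays costs through ocean freight and marine insurance to the destination port.
Already in the invoice (seller's account under CIF): export clearance — exclude.
The CIF price already equals the CIF value: 21235.85
Ad valorem component: 21235.85 × 24% = 5096.60
Specific component: 372 × 3.98 = 1480.56
Import duty = 5096.60 + 1480.56 = 6577.16
Buyer bears: brokerage 301.94 + duty 6577.16 = 6879.10
Landed cost = invoice 21235.85 + 6879.10 = 28114.95

Total landed cost: GBP 28114.95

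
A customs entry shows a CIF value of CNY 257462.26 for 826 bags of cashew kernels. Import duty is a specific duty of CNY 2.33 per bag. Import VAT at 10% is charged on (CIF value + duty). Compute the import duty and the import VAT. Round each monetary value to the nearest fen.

Import duty = 826 × 2.33 = 1924.58
VAT base = CIF + duty = 257462.26 + 1924.58 = 259386.84
Import VAT = 259386.84 × 10% = 25938.68

Import duty: CNY 1924.58; import VAT: CNY 25938.68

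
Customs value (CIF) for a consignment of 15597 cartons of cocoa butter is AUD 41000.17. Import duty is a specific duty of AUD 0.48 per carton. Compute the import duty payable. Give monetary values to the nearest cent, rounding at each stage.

Import duty = 15597 × 0.48 = 7486.56

Import duty: AUD 7486.56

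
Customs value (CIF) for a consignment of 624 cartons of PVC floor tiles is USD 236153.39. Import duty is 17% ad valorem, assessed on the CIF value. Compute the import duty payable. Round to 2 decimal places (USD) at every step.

Import duty: USD 40146.08

Import duty = 236153.39 × 17% = 40146.08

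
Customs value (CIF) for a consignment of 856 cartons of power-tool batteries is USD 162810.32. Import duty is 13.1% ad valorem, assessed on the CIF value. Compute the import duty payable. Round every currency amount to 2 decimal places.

Import duty: USD 21328.15

Import duty = 162810.32 × 13.1% = 21328.15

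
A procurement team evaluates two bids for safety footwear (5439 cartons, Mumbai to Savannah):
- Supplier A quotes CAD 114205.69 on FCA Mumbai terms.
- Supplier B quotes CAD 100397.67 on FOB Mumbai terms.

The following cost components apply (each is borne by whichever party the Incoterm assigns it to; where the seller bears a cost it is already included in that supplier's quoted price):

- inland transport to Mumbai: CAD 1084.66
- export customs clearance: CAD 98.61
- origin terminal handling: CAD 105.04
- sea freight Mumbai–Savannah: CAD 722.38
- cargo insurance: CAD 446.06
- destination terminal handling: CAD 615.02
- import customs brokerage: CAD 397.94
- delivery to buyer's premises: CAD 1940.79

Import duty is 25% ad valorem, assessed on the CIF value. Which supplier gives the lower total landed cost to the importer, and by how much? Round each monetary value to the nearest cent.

Supplier B is cheaper by CAD 17391.32

Supplier A (FCA):
CIF value = FCA price + origin terminal + freight + insurance = 114205.69 + 105.04 + 722.38 + 446.06 = 115479.17
Import duty = 115479.17 × 25% = 28869.79
Buyer bears (A): 105.04 + 722.38 + 446.06 + 615.02 + 397.94 + 1940.79 = 4227.23
Landed cost (A) = invoice 114205.69 + 4227.23 + duty 28869.79 = 147302.71
Supplier B (FOB):
CIF value = FOB price + freight + insurance = 100397.67 + 722.38 + 446.06 = 101566.11
Import duty = 101566.11 × 25% = 25391.53
Buyer bears (B): 722.38 + 446.06 + 615.02 + 397.94 + 1940.79 = 4122.19
Landed cost (B) = invoice 100397.67 + 4122.19 + duty 25391.53 = 129911.39
Difference = |147302.71 − 129911.39| = 17391.32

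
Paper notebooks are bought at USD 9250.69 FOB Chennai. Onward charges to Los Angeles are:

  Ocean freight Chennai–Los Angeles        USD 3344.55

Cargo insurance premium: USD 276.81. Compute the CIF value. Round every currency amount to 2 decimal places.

CIF value: USD 12872.05

CIF = FOB price + freight + insurance
CIF = 9250.69 + 3344.55 + 276.81 = 12872.05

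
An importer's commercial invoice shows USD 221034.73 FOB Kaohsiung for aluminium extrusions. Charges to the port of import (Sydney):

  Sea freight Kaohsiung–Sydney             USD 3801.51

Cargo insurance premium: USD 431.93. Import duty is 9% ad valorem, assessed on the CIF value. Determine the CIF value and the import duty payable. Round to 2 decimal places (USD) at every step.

CIF = FOB price + freight + insurance
CIF = 221034.73 + 3801.51 + 431.93 = 225268.17
Import duty = 225268.17 × 9% = 20274.14

CIF value: USD 225268.17; import duty: USD 20274.14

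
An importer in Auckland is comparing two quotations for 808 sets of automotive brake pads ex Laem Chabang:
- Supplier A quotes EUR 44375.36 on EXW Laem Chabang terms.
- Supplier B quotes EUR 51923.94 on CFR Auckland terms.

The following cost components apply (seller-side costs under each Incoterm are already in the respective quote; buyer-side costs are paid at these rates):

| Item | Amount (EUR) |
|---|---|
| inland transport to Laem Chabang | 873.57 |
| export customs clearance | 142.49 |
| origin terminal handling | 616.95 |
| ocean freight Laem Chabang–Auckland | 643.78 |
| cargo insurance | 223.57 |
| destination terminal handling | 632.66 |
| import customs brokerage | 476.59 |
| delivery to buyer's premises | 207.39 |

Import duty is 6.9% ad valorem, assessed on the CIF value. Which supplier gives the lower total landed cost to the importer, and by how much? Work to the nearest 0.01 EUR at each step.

Supplier A is cheaper by EUR 5635.55

Supplier A (EXW):
CIF value = EXW price + inland to port + export clearance + origin terminal + freight + insurance = 44375.36 + 873.57 + 142.49 + 616.95 + 643.78 + 223.57 = 46875.72
Import duty = 46875.72 × 6.9% = 3234.42
Buyer bears (A): 873.57 + 142.49 + 616.95 + 643.78 + 223.57 + 632.66 + 476.59 + 207.39 = 3817.00
Landed cost (A) = invoice 44375.36 + 3817.00 + duty 3234.42 = 51426.78
Supplier B (CFR):
CIF value = CFR price + insurance = 51923.94 + 223.57 = 52147.51
Import duty = 52147.51 × 6.9% = 3598.18
Buyer bears (B): 223.57 + 632.66 + 476.59 + 207.39 = 1540.21
Landed cost (B) = invoice 51923.94 + 1540.21 + duty 3598.18 = 57062.33
Difference = |51426.78 − 57062.33| = 5635.55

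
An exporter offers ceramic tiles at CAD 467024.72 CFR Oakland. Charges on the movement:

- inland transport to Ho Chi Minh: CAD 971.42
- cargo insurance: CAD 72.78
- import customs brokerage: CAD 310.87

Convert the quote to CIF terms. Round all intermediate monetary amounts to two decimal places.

Not relevant to the conversion: inland to port — on the seller under both CFR and CIF; already in the CFR price and stays in the CIF price. brokerage — on the buyer under both terms; not part of either seller's price.
From CFR to CIF, the seller additionally bears: insurance.
CIF price = 467024.72 + 72.78 = 467097.50

CIF price: CAD 467097.50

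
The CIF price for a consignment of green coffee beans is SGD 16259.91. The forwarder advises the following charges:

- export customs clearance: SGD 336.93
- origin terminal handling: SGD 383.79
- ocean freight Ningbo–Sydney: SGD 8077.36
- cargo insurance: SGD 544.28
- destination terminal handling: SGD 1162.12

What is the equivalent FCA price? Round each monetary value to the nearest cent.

Not relevant to the conversion: export clearance — on the seller under both CIF and FCA; already in the CIF price and stays in the FCA price. destination terminal — on the buyer under both terms; not part of either seller's price.
From CIF to FCA, the seller no longer bears: origin terminal, freight, insurance.
FCA price = 16259.91 − 383.79 − 8077.36 − 544.28 = 7254.48

FCA price: SGD 7254.48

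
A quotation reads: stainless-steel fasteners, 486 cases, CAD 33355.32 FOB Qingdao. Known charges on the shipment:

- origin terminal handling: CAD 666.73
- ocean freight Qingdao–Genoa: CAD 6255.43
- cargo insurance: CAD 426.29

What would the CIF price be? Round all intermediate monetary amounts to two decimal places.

Not relevant to the conversion: origin terminal — on the seller under both FOB and CIF; already in the FOB price and stays in the CIF price.
From FOB to CIF, the seller additionally bears: freight, insurance.
CIF price = 33355.32 + 6255.43 + 426.29 = 40037.04

CIF price: CAD 40037.04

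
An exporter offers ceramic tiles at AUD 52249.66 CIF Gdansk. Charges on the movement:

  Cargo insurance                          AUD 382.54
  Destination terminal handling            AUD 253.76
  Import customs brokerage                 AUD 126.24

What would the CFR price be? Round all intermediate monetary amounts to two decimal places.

Not relevant to the conversion: destination terminal, brokerage — on the buyer under both terms; not part of either seller's price.
From CIF to CFR, the seller no longer bears: insurance.
CFR price = 52249.66 − 382.54 = 51867.12

CFR price: AUD 51867.12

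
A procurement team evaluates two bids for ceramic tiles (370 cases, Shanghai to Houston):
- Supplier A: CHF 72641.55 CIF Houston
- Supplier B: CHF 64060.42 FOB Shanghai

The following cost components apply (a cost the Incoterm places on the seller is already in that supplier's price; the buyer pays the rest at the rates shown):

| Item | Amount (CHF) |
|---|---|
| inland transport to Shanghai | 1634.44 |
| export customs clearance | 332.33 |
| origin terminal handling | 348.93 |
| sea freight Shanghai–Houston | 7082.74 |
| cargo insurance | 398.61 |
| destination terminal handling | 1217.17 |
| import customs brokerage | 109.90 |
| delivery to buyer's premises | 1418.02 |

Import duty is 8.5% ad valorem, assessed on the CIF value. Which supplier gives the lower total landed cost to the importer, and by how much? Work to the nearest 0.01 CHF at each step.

Supplier B is cheaper by CHF 1193.26

Supplier A (CIF):
The CIF price already equals the CIF value: 72641.55
Import duty = 72641.55 × 8.5% = 6174.53
Buyer bears (A): 1217.17 + 109.90 + 1418.02 = 2745.09
Landed cost (A) = invoice 72641.55 + 2745.09 + duty 6174.53 = 81561.17
Supplier B (FOB):
CIF value = FOB price + freight + insurance = 64060.42 + 7082.74 + 398.61 = 71541.77
Import duty = 71541.77 × 8.5% = 6081.05
Buyer bears (B): 7082.74 + 398.61 + 1217.17 + 109.90 + 1418.02 = 10226.44
Landed cost (B) = invoice 64060.42 + 10226.44 + duty 6081.05 = 80367.91
Difference = |81561.17 − 80367.91| = 1193.26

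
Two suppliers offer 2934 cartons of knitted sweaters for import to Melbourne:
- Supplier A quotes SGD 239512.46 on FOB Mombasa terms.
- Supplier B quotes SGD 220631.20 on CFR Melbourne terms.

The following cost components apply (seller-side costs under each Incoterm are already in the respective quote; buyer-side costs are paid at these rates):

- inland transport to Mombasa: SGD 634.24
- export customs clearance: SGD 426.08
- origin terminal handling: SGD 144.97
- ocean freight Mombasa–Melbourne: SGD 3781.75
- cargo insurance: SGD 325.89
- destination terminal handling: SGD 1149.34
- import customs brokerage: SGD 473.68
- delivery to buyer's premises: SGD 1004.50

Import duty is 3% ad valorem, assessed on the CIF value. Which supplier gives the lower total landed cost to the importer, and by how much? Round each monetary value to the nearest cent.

Supplier A (FOB):
CIF value = FOB price + freight + insurance = 239512.46 + 3781.75 + 325.89 = 243620.10
Import duty = 243620.10 × 3% = 7308.60
Buyer bears (A): 3781.75 + 325.89 + 1149.34 + 473.68 + 1004.50 = 6735.16
Landed cost (A) = invoice 239512.46 + 6735.16 + duty 7308.60 = 253556.22
Supplier B (CFR):
CIF value = CFR price + insurance = 220631.20 + 325.89 = 220957.09
Import duty = 220957.09 × 3% = 6628.71
Buyer bears (B): 325.89 + 1149.34 + 473.68 + 1004.50 = 2953.41
Landed cost (B) = invoice 220631.20 + 2953.41 + duty 6628.71 = 230213.32
Difference = |253556.22 − 230213.32| = 23342.90

Supplier B is cheaper by SGD 23342.90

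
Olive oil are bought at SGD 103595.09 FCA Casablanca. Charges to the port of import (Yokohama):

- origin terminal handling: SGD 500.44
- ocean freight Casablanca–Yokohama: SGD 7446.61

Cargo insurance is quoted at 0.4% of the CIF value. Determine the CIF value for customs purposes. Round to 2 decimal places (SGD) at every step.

CIF value: SGD 111990.10

Let C be the CIF value. C = FCA price + pre-shipment costs + freight + 0.4% × C
C − 0.4% × C = 103595.09 + 500.44 + 7446.61
0.996 × C = 111542.14
C = 111542.14 / 0.996 = 111990.10
Insurance premium = 0.4% × 111990.10 = 447.96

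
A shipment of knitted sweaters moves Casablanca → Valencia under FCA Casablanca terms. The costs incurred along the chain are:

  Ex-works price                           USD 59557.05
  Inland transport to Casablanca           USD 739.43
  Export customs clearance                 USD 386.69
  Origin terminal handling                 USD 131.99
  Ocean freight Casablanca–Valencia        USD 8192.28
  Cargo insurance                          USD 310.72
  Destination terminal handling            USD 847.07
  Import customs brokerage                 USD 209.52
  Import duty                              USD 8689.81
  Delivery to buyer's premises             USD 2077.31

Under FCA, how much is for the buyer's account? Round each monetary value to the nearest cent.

Buyer's account: USD 20458.70

FCA: the seller delivers export-cleared goods to the carrier; the buyer bears costs from that point.
Seller's account: goods 59557.05 + inland to port 739.43 + export clearance 386.69 = 60683.17
Buyer's account: origin terminal 131.99 + freight 8192.28 + insurance 310.72 + destination terminal 847.07 + brokerage 209.52 + duty 8689.81 + delivery 2077.31 = 20458.70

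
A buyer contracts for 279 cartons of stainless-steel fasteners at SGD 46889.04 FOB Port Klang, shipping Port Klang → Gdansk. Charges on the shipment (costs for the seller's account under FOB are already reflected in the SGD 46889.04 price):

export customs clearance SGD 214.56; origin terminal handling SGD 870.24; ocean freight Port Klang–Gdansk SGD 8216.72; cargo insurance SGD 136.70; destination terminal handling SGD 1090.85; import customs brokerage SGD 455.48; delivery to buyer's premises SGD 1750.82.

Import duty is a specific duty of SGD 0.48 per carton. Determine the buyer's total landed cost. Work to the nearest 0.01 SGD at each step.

FOB: the seller bears costs until goods are on board at the origin port; the buyer bears freight, insurance and all costs thereafter.
Already in the invoice (seller's account under FOB): export clearance, origin terminal — exclude.
CIF value = FOB price + freight + insurance = 46889.04 + 8216.72 + 136.70 = 55242.46
Import duty = 279 × 0.48 = 133.92
Buyer bears: freight 8216.72 + insurance 136.70 + destination terminal 1090.85 + brokerage 455.48 + delivery 1750.82 + duty 133.92 = 11784.49
Landed cost = invoice 46889.04 + 11784.49 = 58673.53

Total landed cost: SGD 58673.53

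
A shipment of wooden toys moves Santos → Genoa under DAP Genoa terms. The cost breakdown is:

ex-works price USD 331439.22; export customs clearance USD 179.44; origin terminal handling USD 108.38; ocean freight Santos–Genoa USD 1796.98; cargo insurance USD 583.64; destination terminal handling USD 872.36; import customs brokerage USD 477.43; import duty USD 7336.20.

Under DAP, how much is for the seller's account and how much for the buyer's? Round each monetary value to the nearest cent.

DAP: the seller bears all costs to the named destination except import duty and clearance.
Seller's account: goods 331439.22 + export clearance 179.44 + origin terminal 108.38 + freight 1796.98 + insurance 583.64 + destination terminal 872.36 = 334980.02
Buyer's account: brokerage 477.43 + duty 7336.20 = 7813.63

Seller: USD 334980.02; buyer: USD 7813.63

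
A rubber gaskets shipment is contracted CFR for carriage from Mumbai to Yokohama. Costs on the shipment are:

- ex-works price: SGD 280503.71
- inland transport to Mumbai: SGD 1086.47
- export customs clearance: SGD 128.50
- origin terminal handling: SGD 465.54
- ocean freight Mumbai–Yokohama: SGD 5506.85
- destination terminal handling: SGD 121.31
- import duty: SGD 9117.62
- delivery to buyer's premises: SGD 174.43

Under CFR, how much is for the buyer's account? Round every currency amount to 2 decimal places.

CFR: the seller pays costs through ocean freight to the destination port, but not insurance.
Seller's account: goods 280503.71 + inland to port 1086.47 + export clearance 128.50 + origin terminal 465.54 + freight 5506.85 = 287691.07
Buyer's account: destination terminal 121.31 + duty 9117.62 + delivery 174.43 = 9413.36

Buyer's account: SGD 9413.36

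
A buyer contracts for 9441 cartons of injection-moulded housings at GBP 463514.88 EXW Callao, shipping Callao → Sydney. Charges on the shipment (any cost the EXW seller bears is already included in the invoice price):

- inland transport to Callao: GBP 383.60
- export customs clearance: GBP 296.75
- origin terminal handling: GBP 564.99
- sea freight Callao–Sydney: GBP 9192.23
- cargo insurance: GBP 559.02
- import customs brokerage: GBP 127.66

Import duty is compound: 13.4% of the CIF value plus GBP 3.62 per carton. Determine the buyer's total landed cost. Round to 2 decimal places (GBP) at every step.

Total landed cost: GBP 572400.09

EXW: the seller makes goods available at their premises; the buyer bears all onward costs.
CIF value = EXW price + inland to port + export clearance + origin terminal + freight + insurance = 463514.88 + 383.60 + 296.75 + 564.99 + 9192.23 + 559.02 = 474511.47
Ad valorem component: 474511.47 × 13.4% = 63584.54
Specific component: 9441 × 3.62 = 34176.42
Import duty = 63584.54 + 34176.42 = 97760.96
Buyer bears: inland to port 383.60 + export clearance 296.75 + origin terminal 564.99 + freight 9192.23 + insurance 559.02 + brokerage 127.66 + duty 97760.96 = 108885.21
Landed cost = invoice 463514.88 + 108885.21 = 572400.09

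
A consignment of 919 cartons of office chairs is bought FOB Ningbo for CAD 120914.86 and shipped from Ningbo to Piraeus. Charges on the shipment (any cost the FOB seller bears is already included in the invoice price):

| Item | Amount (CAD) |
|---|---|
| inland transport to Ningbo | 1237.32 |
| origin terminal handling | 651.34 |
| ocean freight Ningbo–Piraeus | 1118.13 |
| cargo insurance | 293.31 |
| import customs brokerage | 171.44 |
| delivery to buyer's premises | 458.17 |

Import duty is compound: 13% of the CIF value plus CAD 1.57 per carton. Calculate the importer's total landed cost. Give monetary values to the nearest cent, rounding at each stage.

FOB: the seller bears costs until goods are on board at the origin port; the buyer bears freight, insurance and all costs thereafter.
Already in the invoice (seller's account under FOB): inland to port, origin terminal — exclude.
CIF value = FOB price + freight + insurance = 120914.86 + 1118.13 + 293.31 = 122326.30
Ad valorem component: 122326.30 × 13% = 15902.42
Specific component: 919 × 1.57 = 1442.83
Import duty = 15902.42 + 1442.83 = 17345.25
Buyer bears: freight 1118.13 + insurance 293.31 + brokerage 171.44 + delivery 458.17 + duty 17345.25 = 19386.30
Landed cost = invoice 120914.86 + 19386.30 = 140301.16

Total landed cost: CAD 140301.16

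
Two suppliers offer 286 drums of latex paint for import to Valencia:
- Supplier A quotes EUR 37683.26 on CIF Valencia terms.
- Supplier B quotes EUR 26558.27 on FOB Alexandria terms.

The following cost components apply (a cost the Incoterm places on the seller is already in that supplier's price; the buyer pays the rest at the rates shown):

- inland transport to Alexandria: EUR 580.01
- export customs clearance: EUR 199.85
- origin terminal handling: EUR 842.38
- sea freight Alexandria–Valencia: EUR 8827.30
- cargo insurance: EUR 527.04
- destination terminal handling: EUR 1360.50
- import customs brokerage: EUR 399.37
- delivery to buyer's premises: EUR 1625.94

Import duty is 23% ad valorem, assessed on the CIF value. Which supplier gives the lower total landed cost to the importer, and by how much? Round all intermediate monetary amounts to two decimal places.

Supplier B is cheaper by EUR 2177.90

Supplier A (CIF):
The CIF price already equals the CIF value: 37683.26
Import duty = 37683.26 × 23% = 8667.15
Buyer bears (A): 1360.50 + 399.37 + 1625.94 = 3385.81
Landed cost (A) = invoice 37683.26 + 3385.81 + duty 8667.15 = 49736.22
Supplier B (FOB):
CIF value = FOB price + freight + insurance = 26558.27 + 8827.30 + 527.04 = 35912.61
Import duty = 35912.61 × 23% = 8259.90
Buyer bears (B): 8827.30 + 527.04 + 1360.50 + 399.37 + 1625.94 = 12740.15
Landed cost (B) = invoice 26558.27 + 12740.15 + duty 8259.90 = 47558.32
Difference = |49736.22 − 47558.32| = 2177.90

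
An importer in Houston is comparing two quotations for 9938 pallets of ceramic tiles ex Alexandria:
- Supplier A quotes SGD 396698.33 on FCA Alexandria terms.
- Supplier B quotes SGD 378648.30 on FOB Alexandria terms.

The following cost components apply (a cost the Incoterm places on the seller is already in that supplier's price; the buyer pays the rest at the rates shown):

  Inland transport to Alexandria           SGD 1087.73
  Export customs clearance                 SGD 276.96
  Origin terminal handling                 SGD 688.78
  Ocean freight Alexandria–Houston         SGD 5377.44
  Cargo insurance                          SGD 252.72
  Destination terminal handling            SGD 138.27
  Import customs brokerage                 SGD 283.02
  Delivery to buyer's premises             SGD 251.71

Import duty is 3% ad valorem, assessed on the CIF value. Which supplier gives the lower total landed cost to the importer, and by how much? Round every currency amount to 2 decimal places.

Supplier B is cheaper by SGD 19300.98

Supplier A (FCA):
CIF value = FCA price + origin terminal + freight + insurance = 396698.33 + 688.78 + 5377.44 + 252.72 = 403017.27
Import duty = 403017.27 × 3% = 12090.52
Buyer bears (A): 688.78 + 5377.44 + 252.72 + 138.27 + 283.02 + 251.71 = 6991.94
Landed cost (A) = invoice 396698.33 + 6991.94 + duty 12090.52 = 415780.79
Supplier B (FOB):
CIF value = FOB price + freight + insurance = 378648.30 + 5377.44 + 252.72 = 384278.46
Import duty = 384278.46 × 3% = 11528.35
Buyer bears (B): 5377.44 + 252.72 + 138.27 + 283.02 + 251.71 = 6303.16
Landed cost (B) = invoice 378648.30 + 6303.16 + duty 11528.35 = 396479.81
Difference = |415780.79 − 396479.81| = 19300.98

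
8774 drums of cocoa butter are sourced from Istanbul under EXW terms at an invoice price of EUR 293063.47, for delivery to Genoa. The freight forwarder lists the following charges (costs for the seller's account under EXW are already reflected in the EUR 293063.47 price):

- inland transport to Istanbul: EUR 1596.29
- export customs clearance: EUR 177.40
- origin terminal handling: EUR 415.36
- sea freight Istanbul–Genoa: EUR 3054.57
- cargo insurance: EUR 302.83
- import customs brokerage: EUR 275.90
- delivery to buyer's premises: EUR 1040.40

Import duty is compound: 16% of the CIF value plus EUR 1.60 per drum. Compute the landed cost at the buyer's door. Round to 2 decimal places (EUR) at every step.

EXW: the seller makes goods available at their premises; the buyer bears all onward costs.
CIF value = EXW price + inland to port + export clearance + origin terminal + freight + insurance = 293063.47 + 1596.29 + 177.40 + 415.36 + 3054.57 + 302.83 = 298609.92
Ad valorem component: 298609.92 × 16% = 47777.59
Specific component: 8774 × 1.60 = 14038.40
Import duty = 47777.59 + 14038.40 = 61815.99
Buyer bears: inland to port 1596.29 + export clearance 177.40 + origin terminal 415.36 + freight 3054.57 + insurance 302.83 + brokerage 275.90 + delivery 1040.40 + duty 61815.99 = 68678.74
Landed cost = invoice 293063.47 + 68678.74 = 361742.21

Total landed cost: EUR 361742.21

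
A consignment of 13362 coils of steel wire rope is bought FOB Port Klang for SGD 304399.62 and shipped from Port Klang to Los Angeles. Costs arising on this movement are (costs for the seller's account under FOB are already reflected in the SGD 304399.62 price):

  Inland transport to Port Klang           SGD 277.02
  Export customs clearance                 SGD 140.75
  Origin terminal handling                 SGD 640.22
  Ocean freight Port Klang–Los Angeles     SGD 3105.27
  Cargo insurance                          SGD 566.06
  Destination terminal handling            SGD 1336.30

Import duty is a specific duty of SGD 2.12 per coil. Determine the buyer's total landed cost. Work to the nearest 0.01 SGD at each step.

FOB: the seller bears costs until goods are on board at the origin port; the buyer bears freight, insurance and all costs thereafter.
Already in the invoice (seller's account under FOB): inland to port, export clearance, origin terminal — exclude.
CIF value = FOB price + freight + insurance = 304399.62 + 3105.27 + 566.06 = 308070.95
Import duty = 13362 × 2.12 = 28327.44
Buyer bears: freight 3105.27 + insurance 566.06 + destination terminal 1336.30 + duty 28327.44 = 33335.07
Landed cost = invoice 304399.62 + 33335.07 = 337734.69

Total landed cost: SGD 337734.69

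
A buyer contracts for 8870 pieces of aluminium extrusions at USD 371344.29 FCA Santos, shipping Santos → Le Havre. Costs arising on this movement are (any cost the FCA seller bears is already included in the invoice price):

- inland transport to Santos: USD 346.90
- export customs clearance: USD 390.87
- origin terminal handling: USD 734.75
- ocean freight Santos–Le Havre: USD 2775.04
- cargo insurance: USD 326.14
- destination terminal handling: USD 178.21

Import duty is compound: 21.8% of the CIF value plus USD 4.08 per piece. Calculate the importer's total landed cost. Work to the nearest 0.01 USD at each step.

Total landed cost: USD 493337.32

FCA: the seller delivers export-cleared goods to the carrier; the buyer bears costs from that point.
Already in the invoice (seller's account under FCA): inland to port, export clearance — exclude.
CIF value = FCA price + origin terminal + freight + insurance = 371344.29 + 734.75 + 2775.04 + 326.14 = 375180.22
Ad valorem component: 375180.22 × 21.8% = 81789.29
Specific component: 8870 × 4.08 = 36189.60
Import duty = 81789.29 + 36189.60 = 117978.89
Buyer bears: origin terminal 734.75 + freight 2775.04 + insurance 326.14 + destination terminal 178.21 + duty 117978.89 = 121993.03
Landed cost = invoice 371344.29 + 121993.03 = 493337.32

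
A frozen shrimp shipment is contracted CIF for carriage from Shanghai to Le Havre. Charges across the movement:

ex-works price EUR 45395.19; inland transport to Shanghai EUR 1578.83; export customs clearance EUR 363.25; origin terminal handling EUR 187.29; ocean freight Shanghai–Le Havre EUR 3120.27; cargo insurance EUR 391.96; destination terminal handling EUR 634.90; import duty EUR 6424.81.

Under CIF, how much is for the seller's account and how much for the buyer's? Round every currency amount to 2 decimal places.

Seller: EUR 51036.79; buyer: EUR 7059.71

CIF: the seller pays costs through ocean freight and marine insurance to the destination port.
Seller's account: goods 45395.19 + inland to port 1578.83 + export clearance 363.25 + origin terminal 187.29 + freight 3120.27 + insurance 391.96 = 51036.79
Buyer's account: destination terminal 634.90 + duty 6424.81 = 7059.71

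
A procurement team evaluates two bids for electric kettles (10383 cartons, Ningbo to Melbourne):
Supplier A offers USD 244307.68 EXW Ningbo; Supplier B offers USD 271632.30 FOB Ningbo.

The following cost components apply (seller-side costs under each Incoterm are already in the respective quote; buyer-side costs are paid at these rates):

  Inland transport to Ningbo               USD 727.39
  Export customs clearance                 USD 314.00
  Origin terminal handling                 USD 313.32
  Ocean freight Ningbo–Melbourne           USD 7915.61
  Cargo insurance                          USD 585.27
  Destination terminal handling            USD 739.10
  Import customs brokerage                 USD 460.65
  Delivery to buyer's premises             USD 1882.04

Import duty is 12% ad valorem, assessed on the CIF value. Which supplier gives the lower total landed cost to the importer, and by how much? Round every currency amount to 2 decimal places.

Supplier A (EXW):
CIF value = EXW price + inland to port + export clearance + origin terminal + freight + insurance = 244307.68 + 727.39 + 314.00 + 313.32 + 7915.61 + 585.27 = 254163.27
Import duty = 254163.27 × 12% = 30499.59
Buyer bears (A): 727.39 + 314.00 + 313.32 + 7915.61 + 585.27 + 739.10 + 460.65 + 1882.04 = 12937.38
Landed cost (A) = invoice 244307.68 + 12937.38 + duty 30499.59 = 287744.65
Supplier B (FOB):
CIF value = FOB price + freight + insurance = 271632.30 + 7915.61 + 585.27 = 280133.18
Import duty = 280133.18 × 12% = 33615.98
Buyer bears (B): 7915.61 + 585.27 + 739.10 + 460.65 + 1882.04 = 11582.67
Landed cost (B) = invoice 271632.30 + 11582.67 + duty 33615.98 = 316830.95
Difference = |287744.65 − 316830.95| = 29086.30

Supplier A is cheaper by USD 29086.30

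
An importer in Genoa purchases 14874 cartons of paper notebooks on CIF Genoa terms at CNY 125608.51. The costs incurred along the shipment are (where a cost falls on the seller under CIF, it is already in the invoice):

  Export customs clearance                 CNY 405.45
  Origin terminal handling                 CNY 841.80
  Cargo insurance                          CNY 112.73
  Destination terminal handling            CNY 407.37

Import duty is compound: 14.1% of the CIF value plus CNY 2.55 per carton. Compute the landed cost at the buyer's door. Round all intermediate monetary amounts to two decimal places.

Total landed cost: CNY 181655.38

CIF: the seller pays costs through ocean freight and marine insurance to the destination port.
Already in the invoice (seller's account under CIF): export clearance, origin terminal, insurance — exclude.
The CIF price already equals the CIF value: 125608.51
Ad valorem component: 125608.51 × 14.1% = 17710.80
Specific component: 14874 × 2.55 = 37928.70
Import duty = 17710.80 + 37928.70 = 55639.50
Buyer bears: destination terminal 407.37 + duty 55639.50 = 56046.87
Landed cost = invoice 125608.51 + 56046.87 = 181655.38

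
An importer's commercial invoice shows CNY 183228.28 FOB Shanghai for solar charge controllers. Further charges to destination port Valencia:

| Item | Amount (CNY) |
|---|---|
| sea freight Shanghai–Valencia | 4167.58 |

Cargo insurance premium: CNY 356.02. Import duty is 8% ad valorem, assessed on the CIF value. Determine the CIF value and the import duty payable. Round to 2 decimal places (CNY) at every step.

CIF = FOB price + freight + insurance
CIF = 183228.28 + 4167.58 + 356.02 = 187751.88
Import duty = 187751.88 × 8% = 15020.15

CIF value: CNY 187751.88; import duty: CNY 15020.15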